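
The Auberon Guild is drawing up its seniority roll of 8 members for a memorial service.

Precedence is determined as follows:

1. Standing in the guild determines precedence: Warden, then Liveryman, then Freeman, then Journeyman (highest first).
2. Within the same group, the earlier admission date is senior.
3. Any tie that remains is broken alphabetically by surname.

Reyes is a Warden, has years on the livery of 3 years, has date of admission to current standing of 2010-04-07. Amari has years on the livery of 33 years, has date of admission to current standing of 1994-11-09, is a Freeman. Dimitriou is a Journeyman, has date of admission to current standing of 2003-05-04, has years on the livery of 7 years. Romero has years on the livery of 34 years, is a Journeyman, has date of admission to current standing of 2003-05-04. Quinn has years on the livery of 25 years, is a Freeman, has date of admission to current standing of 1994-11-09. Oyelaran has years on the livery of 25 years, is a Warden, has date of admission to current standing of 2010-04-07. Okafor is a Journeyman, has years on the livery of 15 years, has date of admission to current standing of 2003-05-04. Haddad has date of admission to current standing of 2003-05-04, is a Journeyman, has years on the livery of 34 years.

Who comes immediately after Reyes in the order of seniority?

Amari

By standing in the guild: Oyelaran and Reyes (Warden); then Amari and Quinn (Freeman); then Dimitriou, Haddad, Okafor and Romero (Journeyman).
Oyelaran and Reyes both have date of admission to current standing 2010-04-07, so the next rule applies.
Among Oyelaran and Reyes, alphabetically by surname: Oyelaran before Reyes.
Amari and Quinn both have date of admission to current standing 1994-11-09, so the next rule applies.
Among Amari and Quinn, alphabetically by surname: Amari before Quinn.
Dimitriou, Haddad, Okafor and Romero all have date of admission to current standing 2003-05-04, so the next rule applies.
Among Dimitriou, Haddad, Okafor and Romero, alphabetically by surname: Dimitriou before Haddad before Okafor before Romero.
Order: Oyelaran, Reyes, Amari, Quinn, Dimitriou, Haddad, Okafor, Romero.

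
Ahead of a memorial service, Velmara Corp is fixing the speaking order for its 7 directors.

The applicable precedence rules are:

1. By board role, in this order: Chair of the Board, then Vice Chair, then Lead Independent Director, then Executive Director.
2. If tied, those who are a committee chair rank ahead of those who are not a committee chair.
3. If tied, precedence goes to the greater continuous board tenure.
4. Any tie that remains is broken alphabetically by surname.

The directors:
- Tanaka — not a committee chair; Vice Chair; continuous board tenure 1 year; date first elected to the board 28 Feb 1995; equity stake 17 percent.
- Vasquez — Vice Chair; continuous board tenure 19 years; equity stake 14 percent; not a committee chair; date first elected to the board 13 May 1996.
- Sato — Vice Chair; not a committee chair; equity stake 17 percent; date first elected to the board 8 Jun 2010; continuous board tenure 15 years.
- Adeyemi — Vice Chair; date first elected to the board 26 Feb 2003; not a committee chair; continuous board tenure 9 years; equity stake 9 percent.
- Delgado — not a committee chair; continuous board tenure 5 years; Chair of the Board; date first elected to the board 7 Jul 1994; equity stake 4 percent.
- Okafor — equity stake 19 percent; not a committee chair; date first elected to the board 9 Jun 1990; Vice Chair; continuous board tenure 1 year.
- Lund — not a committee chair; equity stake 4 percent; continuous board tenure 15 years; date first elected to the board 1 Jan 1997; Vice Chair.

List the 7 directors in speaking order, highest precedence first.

By board role: Delgado (Chair of the Board); then Vasquez, Lund, Sato, Adeyemi, Okafor and Tanaka (Vice Chair).
Vasquez, Lund, Sato, Adeyemi, Okafor and Tanaka are each not a committee chair, so the next rule applies.
Among Vasquez, Lund, Sato, Adeyemi, Okafor and Tanaka, by continuous board tenure (higher first): Vasquez (19 years) before Lund and Sato (15 years) before Adeyemi (9 years) before Okafor and Tanaka (1 year).
Among Lund and Sato, alphabetically by surname: Lund before Sato.
Among Okafor and Tanaka, alphabetically by surname: Okafor before Tanaka.
Full order: Delgado, Vasquez, Lund, Sato, Adeyemi, Okafor, Tanaka.

Delgado, Vasquez, Lund, Sato, Adeyemi, Okafor, Tanaka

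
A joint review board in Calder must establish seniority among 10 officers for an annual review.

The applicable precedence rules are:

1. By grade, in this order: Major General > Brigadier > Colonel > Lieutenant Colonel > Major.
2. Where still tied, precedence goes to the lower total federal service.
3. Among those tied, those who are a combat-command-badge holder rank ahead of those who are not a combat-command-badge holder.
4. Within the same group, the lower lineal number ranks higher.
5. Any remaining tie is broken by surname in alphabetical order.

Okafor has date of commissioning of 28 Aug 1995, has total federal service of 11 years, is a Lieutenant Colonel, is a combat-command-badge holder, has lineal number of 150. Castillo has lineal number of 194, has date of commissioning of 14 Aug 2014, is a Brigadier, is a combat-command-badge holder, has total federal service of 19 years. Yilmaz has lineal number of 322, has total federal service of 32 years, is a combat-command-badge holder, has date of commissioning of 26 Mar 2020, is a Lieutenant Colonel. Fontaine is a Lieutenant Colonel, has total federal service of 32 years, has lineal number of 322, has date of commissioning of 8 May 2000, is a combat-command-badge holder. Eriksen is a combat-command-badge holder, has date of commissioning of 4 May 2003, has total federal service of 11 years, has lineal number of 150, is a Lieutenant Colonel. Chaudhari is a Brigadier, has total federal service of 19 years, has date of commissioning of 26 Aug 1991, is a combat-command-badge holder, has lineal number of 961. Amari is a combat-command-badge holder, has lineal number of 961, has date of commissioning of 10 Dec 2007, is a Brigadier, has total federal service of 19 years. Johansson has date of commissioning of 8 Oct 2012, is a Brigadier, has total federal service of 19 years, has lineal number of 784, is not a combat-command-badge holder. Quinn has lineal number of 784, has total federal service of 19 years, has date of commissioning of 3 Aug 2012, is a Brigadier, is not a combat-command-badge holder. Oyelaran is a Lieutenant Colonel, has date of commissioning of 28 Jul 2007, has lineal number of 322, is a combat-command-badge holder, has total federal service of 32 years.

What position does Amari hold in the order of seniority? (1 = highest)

2

By grade: Castillo, Amari, Chaudhari, Johansson and Quinn (Brigadier); then Eriksen, Okafor, Fontaine, Oyelaran and Yilmaz (Lieutenant Colonel).
Castillo, Amari, Chaudhari, Johansson and Quinn all have total federal service 19 years, so the next rule applies.
Among Castillo, Amari, Chaudhari, Johansson and Quinn, a combat-command-badge holder before not a combat-command-badge holder: Castillo, Amari and Chaudhari (a combat-command-badge holder) before Johansson and Quinn (not a combat-command-badge holder).
Among Castillo, Amari and Chaudhari, by lineal number (lower first): Castillo (194) before Amari and Chaudhari (961).
Among Amari and Chaudhari, alphabetically by surname: Amari before Chaudhari.
Johansson and Quinn both have lineal number 784, so the next rule applies.
Among Johansson and Quinn, alphabetically by surname: Johansson before Quinn.
Among Eriksen, Okafor, Fontaine, Oyelaran and Yilmaz, by total federal service (lower first): Eriksen and Okafor (11 years) before Fontaine, Oyelaran and Yilmaz (32 years).
Eriksen and Okafor are each a combat-command-badge holder, so the next rule applies.
Eriksen and Okafor both have lineal number 150, so the next rule applies.
Among Eriksen and Okafor, alphabetically by surname: Eriksen before Okafor.
Fontaine, Oyelaran and Yilmaz are each a combat-command-badge holder, so the next rule applies.
Fontaine, Oyelaran and Yilmaz all have lineal number 322, so the next rule applies.
Among Fontaine, Oyelaran and Yilmaz, alphabetically by surname: Fontaine before Oyelaran before Yilmaz.
Order: Castillo, Amari, Chaudhari, Johansson, Quinn, Eriksen, Okafor, Fontaine, Oyelaran, Yilmaz. So position 2.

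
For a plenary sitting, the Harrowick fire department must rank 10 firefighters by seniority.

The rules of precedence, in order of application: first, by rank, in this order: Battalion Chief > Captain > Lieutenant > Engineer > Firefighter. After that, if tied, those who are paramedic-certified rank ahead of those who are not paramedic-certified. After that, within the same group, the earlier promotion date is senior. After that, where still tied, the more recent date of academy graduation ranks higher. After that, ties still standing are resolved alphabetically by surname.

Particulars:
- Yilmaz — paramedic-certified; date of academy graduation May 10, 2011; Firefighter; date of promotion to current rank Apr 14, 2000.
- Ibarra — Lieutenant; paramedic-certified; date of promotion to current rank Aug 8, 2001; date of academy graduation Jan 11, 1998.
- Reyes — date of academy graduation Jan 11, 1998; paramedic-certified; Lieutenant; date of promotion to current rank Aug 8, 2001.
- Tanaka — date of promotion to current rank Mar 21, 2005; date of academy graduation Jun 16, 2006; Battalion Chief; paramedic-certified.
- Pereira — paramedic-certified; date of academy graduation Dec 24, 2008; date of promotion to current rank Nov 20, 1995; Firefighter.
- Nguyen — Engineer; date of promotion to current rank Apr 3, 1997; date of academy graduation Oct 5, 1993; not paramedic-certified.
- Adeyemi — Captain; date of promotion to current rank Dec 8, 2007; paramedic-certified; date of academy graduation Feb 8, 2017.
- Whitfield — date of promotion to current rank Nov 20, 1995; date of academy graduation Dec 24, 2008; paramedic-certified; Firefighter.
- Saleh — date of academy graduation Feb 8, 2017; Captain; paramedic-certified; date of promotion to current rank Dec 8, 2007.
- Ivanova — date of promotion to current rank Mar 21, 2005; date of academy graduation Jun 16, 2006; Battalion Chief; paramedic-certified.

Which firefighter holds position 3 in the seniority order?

Adeyemi

By rank: Ivanova and Tanaka (Battalion Chief); then Adeyemi and Saleh (Captain); then Ibarra and Reyes (Lieutenant); then Nguyen (Engineer); then Pereira, Whitfield and Yilmaz (Firefighter).
Ivanova and Tanaka are each paramedic-certified, so the next rule applies.
Ivanova and Tanaka both have date of promotion to current rank Mar 21, 2005, so the next rule applies.
Ivanova and Tanaka both have date of academy graduation Jun 16, 2006, so the next rule applies.
Among Ivanova and Tanaka, alphabetically by surname: Ivanova before Tanaka.
Adeyemi and Saleh are each paramedic-certified, so the next rule applies.
Adeyemi and Saleh both have date of promotion to current rank Dec 8, 2007, so the next rule applies.
Adeyemi and Saleh both have date of academy graduation Feb 8, 2017, so the next rule applies.
Among Adeyemi and Saleh, alphabetically by surname: Adeyemi before Saleh.
Ibarra and Reyes are each paramedic-certified, so the next rule applies.
Ibarra and Reyes both have date of promotion to current rank Aug 8, 2001, so the next rule applies.
Ibarra and Reyes both have date of academy graduation Jan 11, 1998, so the next rule applies.
Among Ibarra and Reyes, alphabetically by surname: Ibarra before Reyes.
Pereira, Whitfield and Yilmaz are each paramedic-certified, so the next rule applies.
Among Pereira, Whitfield and Yilmaz, by date of promotion to current rank (earlier first): Pereira and Whitfield (Nov 20, 1995) before Yilmaz (Apr 14, 2000).
Pereira and Whitfield both have date of academy graduation Dec 24, 2008, so the next rule applies.
Among Pereira and Whitfield, alphabetically by surname: Pereira before Whitfield.
Order: Ivanova, Tanaka, Adeyemi, Saleh, Ibarra, Reyes, Nguyen, Pereira, Whitfield, Yilmaz.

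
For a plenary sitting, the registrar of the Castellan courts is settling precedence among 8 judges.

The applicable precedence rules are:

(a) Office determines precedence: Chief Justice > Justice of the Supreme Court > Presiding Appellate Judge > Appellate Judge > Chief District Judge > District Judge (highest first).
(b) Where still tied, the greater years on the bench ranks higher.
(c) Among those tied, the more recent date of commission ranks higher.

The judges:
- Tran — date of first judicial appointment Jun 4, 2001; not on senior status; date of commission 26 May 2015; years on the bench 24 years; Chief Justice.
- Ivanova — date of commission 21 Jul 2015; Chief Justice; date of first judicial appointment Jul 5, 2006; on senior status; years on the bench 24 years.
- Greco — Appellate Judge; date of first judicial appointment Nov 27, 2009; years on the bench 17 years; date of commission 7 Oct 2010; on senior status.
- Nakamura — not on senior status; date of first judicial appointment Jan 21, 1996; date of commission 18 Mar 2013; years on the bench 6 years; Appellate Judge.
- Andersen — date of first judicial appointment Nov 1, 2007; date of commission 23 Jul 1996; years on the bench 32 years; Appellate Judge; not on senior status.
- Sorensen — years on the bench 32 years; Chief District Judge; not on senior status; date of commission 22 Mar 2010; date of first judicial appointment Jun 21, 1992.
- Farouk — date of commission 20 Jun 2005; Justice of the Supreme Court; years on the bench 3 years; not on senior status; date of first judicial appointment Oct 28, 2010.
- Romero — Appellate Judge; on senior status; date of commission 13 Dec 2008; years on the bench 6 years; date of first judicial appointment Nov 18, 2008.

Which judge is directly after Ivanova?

Tran

By office: Ivanova and Tran (Chief Justice); then Farouk (Justice of the Supreme Court); then Andersen, Greco, Nakamura and Romero (Appellate Judge); then Sorensen (Chief District Judge).
Ivanova and Tran both have years on the bench 24 years, so the next rule applies.
Among Ivanova and Tran, by date of commission (later first): Ivanova (21 Jul 2015) before Tran (26 May 2015).
Among Andersen, Greco, Nakamura and Romero, by years on the bench (higher first): Andersen (32 years) before Greco (17 years) before Nakamura and Romero (6 years).
Among Nakamura and Romero, by date of commission (later first): Nakamura (18 Mar 2013) before Romero (13 Dec 2008).
Order: Ivanova, Tran, Farouk, Andersen, Greco, Nakamura, Romero, Sorensen.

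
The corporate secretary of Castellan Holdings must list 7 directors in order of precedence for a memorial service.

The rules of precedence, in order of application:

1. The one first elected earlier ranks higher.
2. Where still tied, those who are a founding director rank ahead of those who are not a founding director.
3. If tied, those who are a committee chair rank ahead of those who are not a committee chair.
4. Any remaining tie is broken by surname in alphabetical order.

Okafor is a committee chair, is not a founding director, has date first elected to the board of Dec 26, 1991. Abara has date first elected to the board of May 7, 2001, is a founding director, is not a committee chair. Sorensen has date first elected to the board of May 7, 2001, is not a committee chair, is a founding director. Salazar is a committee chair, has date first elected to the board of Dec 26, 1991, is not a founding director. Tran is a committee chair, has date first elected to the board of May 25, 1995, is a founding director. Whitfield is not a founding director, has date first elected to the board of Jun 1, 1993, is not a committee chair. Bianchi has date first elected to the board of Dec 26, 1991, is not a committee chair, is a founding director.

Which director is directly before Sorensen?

By date first elected to the board (earlier first): Bianchi, Okafor and Salazar (each Dec 26, 1991); then Whitfield (Jun 1, 1993); then Tran (May 25, 1995); then Abara and Sorensen (both May 7, 2001).
Among Bianchi, Okafor and Salazar, a founding director before not a founding director: Bianchi (a founding director) before Okafor and Salazar (not a founding director).
Okafor and Salazar are each a committee chair, so the next rule applies.
Among Okafor and Salazar, alphabetically by surname: Okafor before Salazar.
Abara and Sorensen are each a founding director, so the next rule applies.
Abara and Sorensen are each not a committee chair, so the next rule applies.
Among Abara and Sorensen, alphabetically by surname: Abara before Sorensen.
Order: Bianchi, Okafor, Salazar, Whitfield, Tran, Abara, Sorensen.

Abara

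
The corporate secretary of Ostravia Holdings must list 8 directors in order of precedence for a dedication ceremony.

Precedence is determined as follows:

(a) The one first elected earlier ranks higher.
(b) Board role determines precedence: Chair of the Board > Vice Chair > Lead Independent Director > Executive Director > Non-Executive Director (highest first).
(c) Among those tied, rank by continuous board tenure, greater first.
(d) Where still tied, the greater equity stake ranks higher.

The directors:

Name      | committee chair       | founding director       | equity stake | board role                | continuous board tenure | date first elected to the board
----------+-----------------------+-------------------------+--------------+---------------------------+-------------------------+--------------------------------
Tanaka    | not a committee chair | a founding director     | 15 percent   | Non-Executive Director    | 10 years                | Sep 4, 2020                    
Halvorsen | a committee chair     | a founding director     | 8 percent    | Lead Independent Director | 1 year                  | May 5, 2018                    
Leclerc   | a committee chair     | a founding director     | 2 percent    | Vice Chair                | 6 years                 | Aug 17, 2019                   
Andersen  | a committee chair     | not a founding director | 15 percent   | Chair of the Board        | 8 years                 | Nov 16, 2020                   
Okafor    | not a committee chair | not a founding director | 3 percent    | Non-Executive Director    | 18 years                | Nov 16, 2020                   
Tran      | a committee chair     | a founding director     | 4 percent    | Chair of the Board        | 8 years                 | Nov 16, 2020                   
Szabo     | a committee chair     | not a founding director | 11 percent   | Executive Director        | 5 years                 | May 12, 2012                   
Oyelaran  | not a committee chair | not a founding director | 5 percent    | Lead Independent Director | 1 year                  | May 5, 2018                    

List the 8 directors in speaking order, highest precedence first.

Szabo, Halvorsen, Oyelaran, Leclerc, Tanaka, Andersen, Tran, Okafor

By date first elected to the board (earlier first): Szabo (May 12, 2012); then Halvorsen and Oyelaran (both May 5, 2018); then Leclerc (Aug 17, 2019); then Tanaka (Sep 4, 2020); then Andersen, Tran and Okafor (each Nov 16, 2020).
Halvorsen and Oyelaran are each Lead Independent Director, so the next rule applies.
Halvorsen and Oyelaran both have continuous board tenure 1 year, so the next rule applies.
Among Halvorsen and Oyelaran, by equity stake (higher first): Halvorsen (8 percent) before Oyelaran (5 percent).
Among Andersen, Tran and Okafor, by board role: Andersen and Tran (Chair of the Board) before Okafor (Non-Executive Director).
Andersen and Tran both have continuous board tenure 8 years, so the next rule applies.
Among Andersen and Tran, by equity stake (higher first): Andersen (15 percent) before Tran (4 percent).
Full order: Szabo, Halvorsen, Oyelaran, Leclerc, Tanaka, Andersen, Tran, Okafor.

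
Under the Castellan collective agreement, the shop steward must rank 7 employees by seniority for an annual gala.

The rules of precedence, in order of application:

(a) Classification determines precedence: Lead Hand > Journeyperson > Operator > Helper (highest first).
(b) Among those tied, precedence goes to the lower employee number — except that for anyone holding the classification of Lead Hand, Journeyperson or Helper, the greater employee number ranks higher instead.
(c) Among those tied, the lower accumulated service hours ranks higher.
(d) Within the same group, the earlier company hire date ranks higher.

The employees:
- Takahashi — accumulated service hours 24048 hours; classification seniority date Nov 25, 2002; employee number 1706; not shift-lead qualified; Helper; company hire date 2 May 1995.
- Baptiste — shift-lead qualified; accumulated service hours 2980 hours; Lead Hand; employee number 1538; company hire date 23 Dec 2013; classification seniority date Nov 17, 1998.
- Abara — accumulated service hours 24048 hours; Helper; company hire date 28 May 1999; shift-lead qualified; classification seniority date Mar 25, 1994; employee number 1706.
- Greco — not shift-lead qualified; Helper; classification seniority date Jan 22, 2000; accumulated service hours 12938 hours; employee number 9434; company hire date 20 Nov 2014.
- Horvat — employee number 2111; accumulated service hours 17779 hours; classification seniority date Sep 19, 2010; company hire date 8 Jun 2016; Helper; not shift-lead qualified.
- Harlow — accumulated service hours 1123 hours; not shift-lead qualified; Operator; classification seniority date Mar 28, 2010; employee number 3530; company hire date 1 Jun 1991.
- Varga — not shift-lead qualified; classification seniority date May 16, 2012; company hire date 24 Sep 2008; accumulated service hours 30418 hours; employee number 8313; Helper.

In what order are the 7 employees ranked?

Baptiste, Harlow, Greco, Varga, Horvat, Takahashi, Abara

By classification: Baptiste (Lead Hand); then Harlow (Operator); then Greco, Varga, Horvat, Takahashi and Abara (Helper).
Among Greco, Varga, Horvat, Takahashi and Abara, by employee number (higher first) (reversed rule for this group): Greco (9434) before Varga (8313) before Horvat (2111) before Takahashi and Abara (1706).
Takahashi and Abara both have accumulated service hours 24048 hours, so the next rule applies.
Among Takahashi and Abara, by company hire date (earlier first): Takahashi (2 May 1995) before Abara (28 May 1999).
Full order: Baptiste, Harlow, Greco, Varga, Horvat, Takahashi, Abara.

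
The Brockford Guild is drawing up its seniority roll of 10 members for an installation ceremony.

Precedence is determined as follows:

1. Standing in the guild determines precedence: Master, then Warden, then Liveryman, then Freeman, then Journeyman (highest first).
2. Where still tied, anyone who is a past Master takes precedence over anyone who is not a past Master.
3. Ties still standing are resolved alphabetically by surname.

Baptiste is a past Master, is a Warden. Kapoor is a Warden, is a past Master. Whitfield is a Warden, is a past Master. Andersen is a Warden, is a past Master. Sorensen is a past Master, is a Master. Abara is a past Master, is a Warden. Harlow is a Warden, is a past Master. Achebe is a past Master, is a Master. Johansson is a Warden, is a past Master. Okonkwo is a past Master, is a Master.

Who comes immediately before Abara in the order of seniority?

Sorensen

By standing in the guild: Achebe, Okonkwo and Sorensen (Master); then Abara, Andersen, Baptiste, Harlow, Johansson, Kapoor and Whitfield (Warden).
Achebe, Okonkwo and Sorensen are each a past Master, so the next rule applies.
Among Achebe, Okonkwo and Sorensen, alphabetically by surname: Achebe before Okonkwo before Sorensen.
Abara, Andersen, Baptiste, Harlow, Johansson, Kapoor and Whitfield are each a past Master, so the next rule applies.
Among Abara, Andersen, Baptiste, Harlow, Johansson, Kapoor and Whitfield, alphabetically by surname: Abara before Andersen before Baptiste before Harlow before Johansson before Kapoor before Whitfield.
Order: Achebe, Okonkwo, Sorensen, Abara, Andersen, Baptiste, Harlow, Johansson, Kapoor, Whitfield.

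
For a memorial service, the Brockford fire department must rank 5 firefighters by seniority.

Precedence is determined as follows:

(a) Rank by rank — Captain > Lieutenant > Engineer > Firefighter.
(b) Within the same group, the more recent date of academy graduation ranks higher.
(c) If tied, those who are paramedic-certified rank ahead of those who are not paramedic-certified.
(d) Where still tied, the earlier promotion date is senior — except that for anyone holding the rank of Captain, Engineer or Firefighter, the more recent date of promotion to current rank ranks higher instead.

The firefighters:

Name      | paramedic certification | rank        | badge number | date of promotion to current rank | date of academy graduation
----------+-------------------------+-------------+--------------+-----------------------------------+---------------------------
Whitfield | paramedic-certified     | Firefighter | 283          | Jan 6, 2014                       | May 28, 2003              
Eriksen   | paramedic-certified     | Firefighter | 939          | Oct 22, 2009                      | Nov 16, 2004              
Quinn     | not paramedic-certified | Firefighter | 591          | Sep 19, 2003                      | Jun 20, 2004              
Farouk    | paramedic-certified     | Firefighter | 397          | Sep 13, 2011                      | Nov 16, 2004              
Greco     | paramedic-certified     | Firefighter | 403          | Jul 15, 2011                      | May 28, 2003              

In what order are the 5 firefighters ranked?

By rank: Farouk, Eriksen, Quinn, Whitfield and Greco (Firefighter).
Among Farouk, Eriksen, Quinn, Whitfield and Greco, by date of academy graduation (later first): Farouk and Eriksen (Nov 16, 2004) before Quinn (Jun 20, 2004) before Whitfield and Greco (May 28, 2003).
Farouk and Eriksen are each paramedic-certified, so the next rule applies.
Among Farouk and Eriksen, by date of promotion to current rank (later first) (reversed rule for this group): Farouk (Sep 13, 2011) before Eriksen (Oct 22, 2009).
Whitfield and Greco are each paramedic-certified, so the next rule applies.
Among Whitfield and Greco, by date of promotion to current rank (later first) (reversed rule for this group): Whitfield (Jan 6, 2014) before Greco (Jul 15, 2011).
Full order: Farouk, Eriksen, Quinn, Whitfield, Greco.

Farouk, Eriksen, Quinn, Whitfield, Greco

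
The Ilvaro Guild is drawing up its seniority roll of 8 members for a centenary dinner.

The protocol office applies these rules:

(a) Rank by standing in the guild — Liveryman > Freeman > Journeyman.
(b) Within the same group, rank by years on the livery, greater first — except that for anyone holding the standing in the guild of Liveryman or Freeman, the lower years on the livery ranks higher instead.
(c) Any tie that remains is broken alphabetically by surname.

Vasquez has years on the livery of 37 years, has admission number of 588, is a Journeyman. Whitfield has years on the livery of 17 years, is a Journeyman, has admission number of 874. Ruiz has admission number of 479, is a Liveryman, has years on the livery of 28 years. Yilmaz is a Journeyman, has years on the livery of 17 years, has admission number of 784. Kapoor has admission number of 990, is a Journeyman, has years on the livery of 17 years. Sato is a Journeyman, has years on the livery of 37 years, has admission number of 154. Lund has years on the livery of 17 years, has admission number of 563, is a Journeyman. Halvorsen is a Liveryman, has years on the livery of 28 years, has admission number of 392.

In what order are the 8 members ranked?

Halvorsen, Ruiz, Sato, Vasquez, Kapoor, Lund, Whitfield, Yilmaz

By standing in the guild: Halvorsen and Ruiz (Liveryman); then Sato, Vasquez, Kapoor, Lund, Whitfield and Yilmaz (Journeyman).
Halvorsen and Ruiz both have years on the livery 28 years, so the next rule applies.
Among Halvorsen and Ruiz, alphabetically by surname: Halvorsen before Ruiz.
Among Sato, Vasquez, Kapoor, Lund, Whitfield and Yilmaz, by years on the livery (higher first): Sato and Vasquez (37 years) before Kapoor, Lund, Whitfield and Yilmaz (17 years).
Among Sato and Vasquez, alphabetically by surname: Sato before Vasquez.
Among Kapoor, Lund, Whitfield and Yilmaz, alphabetically by surname: Kapoor before Lund before Whitfield before Yilmaz.
Full order: Halvorsen, Ruiz, Sato, Vasquez, Kapoor, Lund, Whitfield, Yilmaz.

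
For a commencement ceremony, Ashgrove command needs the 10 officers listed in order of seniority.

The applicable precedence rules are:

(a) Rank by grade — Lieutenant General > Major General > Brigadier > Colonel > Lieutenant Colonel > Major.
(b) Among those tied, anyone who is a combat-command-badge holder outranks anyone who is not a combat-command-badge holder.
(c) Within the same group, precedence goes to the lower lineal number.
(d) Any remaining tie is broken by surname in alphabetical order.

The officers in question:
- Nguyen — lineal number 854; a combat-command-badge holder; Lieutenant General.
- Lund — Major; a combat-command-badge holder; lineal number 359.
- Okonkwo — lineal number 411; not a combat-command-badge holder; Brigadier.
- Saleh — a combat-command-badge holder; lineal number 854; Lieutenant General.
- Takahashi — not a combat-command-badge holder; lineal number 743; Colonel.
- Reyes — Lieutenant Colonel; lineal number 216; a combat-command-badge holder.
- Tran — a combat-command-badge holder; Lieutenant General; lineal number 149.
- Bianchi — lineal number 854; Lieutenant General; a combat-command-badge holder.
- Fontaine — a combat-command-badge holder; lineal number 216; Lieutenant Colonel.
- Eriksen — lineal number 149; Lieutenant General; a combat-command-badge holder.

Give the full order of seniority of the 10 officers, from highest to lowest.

By grade: Eriksen, Tran, Bianchi, Nguyen and Saleh (Lieutenant General); then Okonkwo (Brigadier); then Takahashi (Colonel); then Fontaine and Reyes (Lieutenant Colonel); then Lund (Major).
Eriksen, Tran, Bianchi, Nguyen and Saleh are each a combat-command-badge holder, so the next rule applies.
Among Eriksen, Tran, Bianchi, Nguyen and Saleh, by lineal number (lower first): Eriksen and Tran (149) before Bianchi, Nguyen and Saleh (854).
Among Eriksen and Tran, alphabetically by surname: Eriksen before Tran.
Among Bianchi, Nguyen and Saleh, alphabetically by surname: Bianchi before Nguyen before Saleh.
Fontaine and Reyes are each a combat-command-badge holder, so the next rule applies.
Fontaine and Reyes both have lineal number 216, so the next rule applies.
Among Fontaine and Reyes, alphabetically by surname: Fontaine before Reyes.
Full order: Eriksen, Tran, Bianchi, Nguyen, Saleh, Okonkwo, Takahashi, Fontaine, Reyes, Lund.

Eriksen, Tran, Bianchi, Nguyen, Saleh, Okonkwo, Takahashi, Fontaine, Reyes, Lund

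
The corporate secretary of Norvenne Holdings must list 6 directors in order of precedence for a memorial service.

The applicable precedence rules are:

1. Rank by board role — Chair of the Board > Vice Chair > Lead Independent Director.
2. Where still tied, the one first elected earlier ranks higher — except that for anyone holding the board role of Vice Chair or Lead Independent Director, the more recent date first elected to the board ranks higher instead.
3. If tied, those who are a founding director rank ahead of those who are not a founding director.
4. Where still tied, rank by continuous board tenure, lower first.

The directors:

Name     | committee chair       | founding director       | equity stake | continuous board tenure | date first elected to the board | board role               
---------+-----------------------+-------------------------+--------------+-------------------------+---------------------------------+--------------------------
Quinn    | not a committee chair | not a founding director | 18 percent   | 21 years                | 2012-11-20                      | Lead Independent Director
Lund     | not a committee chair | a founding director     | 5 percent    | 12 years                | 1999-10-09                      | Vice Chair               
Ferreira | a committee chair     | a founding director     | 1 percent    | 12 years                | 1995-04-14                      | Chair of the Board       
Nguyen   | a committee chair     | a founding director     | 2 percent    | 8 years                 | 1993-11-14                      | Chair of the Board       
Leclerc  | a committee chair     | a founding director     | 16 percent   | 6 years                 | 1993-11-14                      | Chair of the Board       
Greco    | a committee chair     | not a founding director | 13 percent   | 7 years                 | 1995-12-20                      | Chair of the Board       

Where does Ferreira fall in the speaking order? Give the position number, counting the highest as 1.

3

By board role: Leclerc, Nguyen, Ferreira and Greco (Chair of the Board); then Lund (Vice Chair); then Quinn (Lead Independent Director).
Among Leclerc, Nguyen, Ferreira and Greco, by date first elected to the board (earlier first): Leclerc and Nguyen (1993-11-14) before Ferreira (1995-04-14) before Greco (1995-12-20).
Leclerc and Nguyen are each a founding director, so the next rule applies.
Among Leclerc and Nguyen, by continuous board tenure (lower first): Leclerc (6 years) before Nguyen (8 years).
Order: Leclerc, Nguyen, Ferreira, Greco, Lund, Quinn. So position 3.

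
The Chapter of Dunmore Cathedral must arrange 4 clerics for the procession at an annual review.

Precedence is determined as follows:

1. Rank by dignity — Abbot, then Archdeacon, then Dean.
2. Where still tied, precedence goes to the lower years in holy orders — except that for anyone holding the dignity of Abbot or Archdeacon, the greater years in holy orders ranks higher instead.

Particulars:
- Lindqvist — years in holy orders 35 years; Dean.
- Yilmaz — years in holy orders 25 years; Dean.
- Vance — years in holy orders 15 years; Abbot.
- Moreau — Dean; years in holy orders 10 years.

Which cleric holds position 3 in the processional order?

By dignity: Vance (Abbot); then Moreau, Yilmaz and Lindqvist (Dean).
Among Moreau, Yilmaz and Lindqvist, by years in holy orders (lower first): Moreau (10 years) before Yilmaz (25 years) before Lindqvist (35 years).
Order: Vance, Moreau, Yilmaz, Lindqvist.

Yilmaz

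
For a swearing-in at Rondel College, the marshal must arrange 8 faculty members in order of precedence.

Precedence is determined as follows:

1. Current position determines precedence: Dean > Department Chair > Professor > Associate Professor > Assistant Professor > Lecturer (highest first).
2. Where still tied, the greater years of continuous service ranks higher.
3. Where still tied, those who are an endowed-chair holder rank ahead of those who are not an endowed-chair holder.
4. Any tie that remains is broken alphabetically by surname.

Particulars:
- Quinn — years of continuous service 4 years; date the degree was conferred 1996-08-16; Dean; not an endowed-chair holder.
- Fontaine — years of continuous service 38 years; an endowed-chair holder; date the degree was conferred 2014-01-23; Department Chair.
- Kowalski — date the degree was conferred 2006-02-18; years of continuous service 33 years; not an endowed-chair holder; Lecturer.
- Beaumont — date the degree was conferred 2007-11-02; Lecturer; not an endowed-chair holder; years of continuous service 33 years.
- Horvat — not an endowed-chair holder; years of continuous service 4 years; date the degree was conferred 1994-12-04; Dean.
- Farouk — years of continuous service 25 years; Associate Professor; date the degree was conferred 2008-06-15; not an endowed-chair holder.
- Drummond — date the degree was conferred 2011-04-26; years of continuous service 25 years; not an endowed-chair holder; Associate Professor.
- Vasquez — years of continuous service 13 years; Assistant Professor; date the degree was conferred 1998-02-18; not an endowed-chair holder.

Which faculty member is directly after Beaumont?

By current position: Horvat and Quinn (Dean); then Fontaine (Department Chair); then Drummond and Farouk (Associate Professor); then Vasquez (Assistant Professor); then Beaumont and Kowalski (Lecturer).
Horvat and Quinn both have years of continuous service 4 years, so the next rule applies.
Horvat and Quinn are each not an endowed-chair holder, so the next rule applies.
Among Horvat and Quinn, alphabetically by surname: Horvat before Quinn.
Drummond and Farouk both have years of continuous service 25 years, so the next rule applies.
Drummond and Farouk are each not an endowed-chair holder, so the next rule applies.
Among Drummond and Farouk, alphabetically by surname: Drummond before Farouk.
Beaumont and Kowalski both have years of continuous service 33 years, so the next rule applies.
Beaumont and Kowalski are each not an endowed-chair holder, so the next rule applies.
Among Beaumont and Kowalski, alphabetically by surname: Beaumont before Kowalski.
Order: Horvat, Quinn, Fontaine, Drummond, Farouk, Vasquez, Beaumont, Kowalski.

Kowalski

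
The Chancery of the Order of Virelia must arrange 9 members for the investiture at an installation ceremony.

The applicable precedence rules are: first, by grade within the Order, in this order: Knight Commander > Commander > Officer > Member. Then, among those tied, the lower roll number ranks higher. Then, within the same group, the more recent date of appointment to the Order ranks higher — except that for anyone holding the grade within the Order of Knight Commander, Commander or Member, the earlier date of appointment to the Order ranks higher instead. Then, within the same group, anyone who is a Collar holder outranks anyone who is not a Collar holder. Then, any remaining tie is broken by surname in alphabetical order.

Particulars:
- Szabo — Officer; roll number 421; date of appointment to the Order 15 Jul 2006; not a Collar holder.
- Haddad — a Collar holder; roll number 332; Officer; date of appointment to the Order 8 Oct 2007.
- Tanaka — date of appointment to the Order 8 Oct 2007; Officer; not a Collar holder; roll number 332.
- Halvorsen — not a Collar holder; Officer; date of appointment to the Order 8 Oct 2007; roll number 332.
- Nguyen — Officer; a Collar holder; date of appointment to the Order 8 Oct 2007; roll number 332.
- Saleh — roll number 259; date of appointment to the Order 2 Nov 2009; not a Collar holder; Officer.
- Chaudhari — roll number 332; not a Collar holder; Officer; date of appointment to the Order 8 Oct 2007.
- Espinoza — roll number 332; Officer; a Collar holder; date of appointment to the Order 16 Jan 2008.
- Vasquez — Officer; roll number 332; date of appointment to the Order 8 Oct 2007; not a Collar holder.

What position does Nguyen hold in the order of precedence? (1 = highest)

By grade within the Order: Saleh, Espinoza, Haddad, Nguyen, Chaudhari, Halvorsen, Tanaka, Vasquez and Szabo (Officer).
Among Saleh, Espinoza, Haddad, Nguyen, Chaudhari, Halvorsen, Tanaka, Vasquez and Szabo, by roll number (lower first): Saleh (259) before Espinoza, Haddad, Nguyen, Chaudhari, Halvorsen, Tanaka and Vasquez (332) before Szabo (421).
Among Espinoza, Haddad, Nguyen, Chaudhari, Halvorsen, Tanaka and Vasquez, by date of appointment to the Order (later first): Espinoza (16 Jan 2008) before Haddad, Nguyen, Chaudhari, Halvorsen, Tanaka and Vasquez (8 Oct 2007).
Among Haddad, Nguyen, Chaudhari, Halvorsen, Tanaka and Vasquez, a Collar holder before not a Collar holder: Haddad and Nguyen (a Collar holder) before Chaudhari, Halvorsen, Tanaka and Vasquez (not a Collar holder).
Among Haddad and Nguyen, alphabetically by surname: Haddad before Nguyen.
Among Chaudhari, Halvorsen, Tanaka and Vasquez, alphabetically by surname: Chaudhari before Halvorsen before Tanaka before Vasquez.
Order: Saleh, Espinoza, Haddad, Nguyen, Chaudhari, Halvorsen, Tanaka, Vasquez, Szabo. So position 4.

4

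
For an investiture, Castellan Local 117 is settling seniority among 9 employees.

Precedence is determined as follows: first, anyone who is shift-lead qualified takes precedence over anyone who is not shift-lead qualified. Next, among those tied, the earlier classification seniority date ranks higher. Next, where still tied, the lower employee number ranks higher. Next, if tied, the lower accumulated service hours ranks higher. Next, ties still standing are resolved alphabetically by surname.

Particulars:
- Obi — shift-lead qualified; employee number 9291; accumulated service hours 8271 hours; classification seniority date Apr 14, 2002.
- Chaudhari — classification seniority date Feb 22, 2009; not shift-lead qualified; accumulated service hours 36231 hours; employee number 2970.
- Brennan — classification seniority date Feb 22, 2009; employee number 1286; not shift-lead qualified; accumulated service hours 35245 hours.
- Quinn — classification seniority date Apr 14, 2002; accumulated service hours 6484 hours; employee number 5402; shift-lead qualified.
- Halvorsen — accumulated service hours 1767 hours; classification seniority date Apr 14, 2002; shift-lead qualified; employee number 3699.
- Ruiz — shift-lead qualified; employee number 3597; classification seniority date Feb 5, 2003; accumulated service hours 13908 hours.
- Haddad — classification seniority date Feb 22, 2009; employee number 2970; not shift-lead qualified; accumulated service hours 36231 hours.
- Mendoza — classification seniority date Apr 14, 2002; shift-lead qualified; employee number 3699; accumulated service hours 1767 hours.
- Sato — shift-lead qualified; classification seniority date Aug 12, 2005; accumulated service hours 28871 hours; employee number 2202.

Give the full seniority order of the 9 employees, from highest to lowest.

Halvorsen, Mendoza, Quinn, Obi, Ruiz, Sato, Brennan, Chaudhari, Haddad

By the first rule: Halvorsen, Mendoza, Quinn, Obi, Ruiz and Sato (each shift-lead qualified); then Brennan, Chaudhari and Haddad (each not shift-lead qualified).
Among Halvorsen, Mendoza, Quinn, Obi, Ruiz and Sato, by classification seniority date (earlier first): Halvorsen, Mendoza, Quinn and Obi (Apr 14, 2002) before Ruiz (Feb 5, 2003) before Sato (Aug 12, 2005).
Among Halvorsen, Mendoza, Quinn and Obi, by employee number (lower first): Halvorsen and Mendoza (3699) before Quinn (5402) before Obi (9291).
Halvorsen and Mendoza both have accumulated service hours 1767 hours, so the next rule applies.
Among Halvorsen and Mendoza, alphabetically by surname: Halvorsen before Mendoza.
Brennan, Chaudhari and Haddad all have classification seniority date Feb 22, 2009, so the next rule applies.
Among Brennan, Chaudhari and Haddad, by employee number (lower first): Brennan (1286) before Chaudhari and Haddad (2970).
Chaudhari and Haddad both have accumulated service hours 36231 hours, so the next rule applies.
Among Chaudhari and Haddad, alphabetically by surname: Chaudhari before Haddad.
Full order: Halvorsen, Mendoza, Quinn, Obi, Ruiz, Sato, Brennan, Chaudhari, Haddad.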